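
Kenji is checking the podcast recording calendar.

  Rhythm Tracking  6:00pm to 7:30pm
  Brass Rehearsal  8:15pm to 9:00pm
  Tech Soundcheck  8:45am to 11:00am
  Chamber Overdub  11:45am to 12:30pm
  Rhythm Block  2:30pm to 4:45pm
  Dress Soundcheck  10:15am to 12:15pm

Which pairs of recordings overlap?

Chamber Overdub & Dress Soundcheck, Dress Soundcheck & Tech Soundcheck

Sorted by start: Tech Soundcheck, Dress Soundcheck, Chamber Overdub, Rhythm Block, Rhythm Tracking, Brass Rehearsal.
Dress Soundcheck starts before Tech Soundcheck ends → Tech Soundcheck and Dress Soundcheck overlap.
Chamber Overdub starts after Tech Soundcheck ends — done with Tech Soundcheck.
Chamber Overdub starts before Dress Soundcheck ends → Dress Soundcheck and Chamber Overdub overlap.
Rhythm Block starts after Dress Soundcheck ends — done with Dress Soundcheck.
Rhythm Block starts after Chamber Overdub ends — done with Chamber Overdub.
Rhythm Tracking starts after Rhythm Block ends — done with Rhythm Block.
Brass Rehearsal starts after Rhythm Tracking ends.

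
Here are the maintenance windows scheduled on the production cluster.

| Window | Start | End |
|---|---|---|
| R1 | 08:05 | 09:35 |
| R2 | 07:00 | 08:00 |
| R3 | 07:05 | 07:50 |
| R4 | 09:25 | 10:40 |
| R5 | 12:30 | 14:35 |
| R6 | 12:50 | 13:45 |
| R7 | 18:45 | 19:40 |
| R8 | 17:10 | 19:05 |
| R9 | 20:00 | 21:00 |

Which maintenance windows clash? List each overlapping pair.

R1 & R4, R2 & R3, R5 & R6, R7 & R8

Sorted by start: R2, R3, R1, R4, R5, R6, R8, R7, R9.
R3 starts before R2 ends → R2 and R3 overlap.
R1 starts after R2 ends — done with R2.
R1 starts after R3 ends — done with R3.
R4 starts before R1 ends → R1 and R4 overlap.
R5 starts after R1 ends — done with R1.
R5 starts after R4 ends — done with R4.
R6 starts before R5 ends → R5 and R6 overlap.
R8 starts after R5 ends — done with R5.
R8 starts after R6 ends — done with R6.
R7 starts before R8 ends → R8 and R7 overlap.
R9 starts after R8 ends.
R9 starts after R7 ends.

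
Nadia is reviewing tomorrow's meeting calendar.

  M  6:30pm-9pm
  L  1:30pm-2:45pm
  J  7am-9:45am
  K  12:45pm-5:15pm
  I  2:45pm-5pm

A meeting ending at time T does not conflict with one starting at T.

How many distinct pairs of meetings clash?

2

Sorted by start: J, K, L, I, M.
K starts after J ends; J is clear from here.
L starts before K ends → K and L overlap.
I starts before K ends → K and I overlap.
M starts after K ends.
I starts exactly when L ends (back-to-back, no overlap); L is clear from here.
M starts after I ends.
Overlapping pairs: I & K, K & L — 2 in total.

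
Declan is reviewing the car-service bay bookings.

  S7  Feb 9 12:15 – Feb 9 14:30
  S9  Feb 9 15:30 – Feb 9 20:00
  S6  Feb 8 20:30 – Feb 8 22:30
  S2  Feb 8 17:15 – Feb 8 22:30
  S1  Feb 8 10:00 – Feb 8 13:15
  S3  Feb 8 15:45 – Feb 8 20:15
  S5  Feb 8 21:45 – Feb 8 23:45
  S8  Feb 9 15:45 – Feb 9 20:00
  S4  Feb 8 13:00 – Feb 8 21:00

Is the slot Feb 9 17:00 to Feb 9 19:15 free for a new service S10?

No — it overlaps S8, S9

S1: ends Feb 8 13:15 at or before S10 starts Feb 9 17:00 → clear.
S4: ends Feb 8 21:00 at or before S10 starts Feb 9 17:00 → clear.
S3: ends Feb 8 20:15 at or before S10 starts Feb 9 17:00 → clear.
S2: ends Feb 8 22:30 at or before S10 starts Feb 9 17:00 → clear.
S6: ends Feb 8 22:30 at or before S10 starts Feb 9 17:00 → clear.
S5: ends Feb 8 23:45 at or before S10 starts Feb 9 17:00 → clear.
S7: ends Feb 9 14:30 at or before S10 starts Feb 9 17:00 → clear.
S9: starts Feb 9 15:30 before S10 ends Feb 9 19:15, and ends Feb 9 20:00 after S10 starts Feb 9 17:00 → overlap.
S8: starts Feb 9 15:45 before S10 ends Feb 9 19:15, and ends Feb 9 20:00 after S10 starts Feb 9 17:00 → overlap.
S10 overlaps S8, S9.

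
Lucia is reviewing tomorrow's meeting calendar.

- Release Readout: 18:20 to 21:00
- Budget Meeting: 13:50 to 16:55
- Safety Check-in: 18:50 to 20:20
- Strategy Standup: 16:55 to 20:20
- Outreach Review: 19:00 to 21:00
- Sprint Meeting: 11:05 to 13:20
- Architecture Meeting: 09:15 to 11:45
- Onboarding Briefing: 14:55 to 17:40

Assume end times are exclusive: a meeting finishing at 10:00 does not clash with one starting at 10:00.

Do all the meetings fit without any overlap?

No

Sorted by start: Architecture Meeting, Sprint Meeting, Budget Meeting, Onboarding Briefing, Strategy Standup, Release Readout, Safety Check-in, Outreach Review.
Sprint Meeting starts before Architecture Meeting ends → Architecture Meeting and Sprint Meeting overlap.
That's a conflict, so the schedule is not conflict-free.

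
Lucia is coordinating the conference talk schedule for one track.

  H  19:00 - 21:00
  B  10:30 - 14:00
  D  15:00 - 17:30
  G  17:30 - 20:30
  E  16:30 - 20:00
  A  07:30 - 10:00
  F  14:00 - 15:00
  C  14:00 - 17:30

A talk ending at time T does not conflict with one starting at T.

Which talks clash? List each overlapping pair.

C & D, C & E, C & F, D & E, E & G, E & H, G & H

Sorted by start: A, B, C, F, D, E, G, H.
B starts after A ends; A is clear from here.
C starts exactly when B ends (back-to-back, no overlap); B is clear from here.
F starts before C ends → C and F overlap.
D starts before C ends → C and D overlap.
E starts before C ends → C and E overlap.
G starts exactly when C ends (back-to-back, no overlap); C is clear from here.
D starts exactly when F ends (back-to-back, no overlap); F is clear from here.
E starts before D ends → D and E overlap.
G starts exactly when D ends (back-to-back, no overlap); D is clear from here.
G starts before E ends → E and G overlap.
H starts before E ends → E and H overlap.
H starts before G ends → G and H overlap.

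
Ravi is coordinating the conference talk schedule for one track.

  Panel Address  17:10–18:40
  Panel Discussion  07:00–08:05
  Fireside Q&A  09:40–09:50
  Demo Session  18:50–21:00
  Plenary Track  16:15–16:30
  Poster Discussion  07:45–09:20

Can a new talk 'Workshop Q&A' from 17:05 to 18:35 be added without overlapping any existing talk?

Panel Discussion: ends 08:05 at or before Workshop Q&A starts 17:05 → clear.
Poster Discussion: ends 09:20 at or before Workshop Q&A starts 17:05 → clear.
Fireside Q&A: ends 09:50 at or before Workshop Q&A starts 17:05 → clear.
Plenary Track: ends 16:30 at or before Workshop Q&A starts 17:05 → clear.
Panel Address: starts 17:10 before Workshop Q&A ends 18:35, and ends 18:40 after Workshop Q&A starts 17:05 → overlap.
Demo Session: starts 18:50 at or after Workshop Q&A ends 18:35 → clear.
Workshop Q&A overlaps Panel Address.

No — it overlaps Panel Address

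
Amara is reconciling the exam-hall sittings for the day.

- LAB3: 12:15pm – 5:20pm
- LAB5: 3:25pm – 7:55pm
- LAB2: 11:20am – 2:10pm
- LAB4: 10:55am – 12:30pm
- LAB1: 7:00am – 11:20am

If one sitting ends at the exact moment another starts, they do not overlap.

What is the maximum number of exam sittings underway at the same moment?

3

Sweep the timeline, counting +1 at each start and −1 at each end (ends before starts at a tie):
7:00am start LAB1 → 1
10:55am start LAB4 → 2
11:20am end LAB1 → 1
11:20am start LAB2 → 2
12:15pm start LAB3 → 3
12:30pm end LAB4 → 2
2:10pm end LAB2 → 1
3:25pm start LAB5 → 2
5:20pm end LAB3 → 1
7:55pm end LAB5 → 0
Peak is 3, at 12:15pm (LAB2, LAB3, LAB4).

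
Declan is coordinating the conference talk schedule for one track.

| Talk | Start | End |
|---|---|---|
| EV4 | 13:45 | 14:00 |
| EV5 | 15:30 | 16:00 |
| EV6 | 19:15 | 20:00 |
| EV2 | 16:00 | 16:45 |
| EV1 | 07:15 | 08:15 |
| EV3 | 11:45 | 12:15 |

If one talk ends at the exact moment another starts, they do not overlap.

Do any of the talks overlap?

Two intervals overlap when each starts before the other ends.
Sorted by start: EV1, EV3, EV4, EV5, EV2, EV6.
EV3 starts after EV1 ends — done with EV1.
EV4 starts after EV3 ends — done with EV3.
EV5 starts after EV4 ends — done with EV4.
EV2 starts exactly when EV5 ends (back-to-back, no overlap) — done with EV5.
EV6 starts after EV2 ends.
Every pair is clear; the schedule has no overlaps.

No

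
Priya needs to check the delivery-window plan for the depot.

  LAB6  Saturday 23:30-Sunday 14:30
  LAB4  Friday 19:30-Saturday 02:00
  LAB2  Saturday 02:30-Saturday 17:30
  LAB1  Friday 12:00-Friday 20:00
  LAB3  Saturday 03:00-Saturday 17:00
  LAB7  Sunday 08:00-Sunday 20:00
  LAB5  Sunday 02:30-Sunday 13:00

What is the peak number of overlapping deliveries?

Sweep the timeline, counting +1 at each start and −1 at each end (ends before starts at a tie):
Friday 12:00 start LAB1 → 1
Friday 19:30 start LAB4 → 2
Friday 20:00 end LAB1 → 1
Saturday 02:00 end LAB4 → 0
Saturday 02:30 start LAB2 → 1
Saturday 03:00 start LAB3 → 2
Saturday 17:00 end LAB3 → 1
Saturday 17:30 end LAB2 → 0
Saturday 23:30 start LAB6 → 1
Sunday 02:30 start LAB5 → 2
Sunday 08:00 start LAB7 → 3
Sunday 13:00 end LAB5 → 2
Sunday 14:30 end LAB6 → 1
Sunday 20:00 end LAB7 → 0
Peak is 3, at Sunday 08:00 (LAB5, LAB6, LAB7).

3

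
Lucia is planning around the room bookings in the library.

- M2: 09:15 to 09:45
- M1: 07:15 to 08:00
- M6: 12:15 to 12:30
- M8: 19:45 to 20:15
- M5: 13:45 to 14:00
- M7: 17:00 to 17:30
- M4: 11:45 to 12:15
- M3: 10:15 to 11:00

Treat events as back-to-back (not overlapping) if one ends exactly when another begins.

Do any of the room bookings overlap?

Sorted by start: M1, M2, M3, M4, M6, M5, M7, M8.
M2 starts after M1 ends; M1 is clear from here.
M3 starts after M2 ends; M2 is clear from here.
M4 starts after M3 ends; M3 is clear from here.
M6 starts exactly when M4 ends (back-to-back, no overlap); M4 is clear from here.
M5 starts after M6 ends; M6 is clear from here.
M7 starts after M5 ends; M5 is clear from here.
M8 starts after M7 ends.
Every pair is clear; the schedule has no overlaps.

No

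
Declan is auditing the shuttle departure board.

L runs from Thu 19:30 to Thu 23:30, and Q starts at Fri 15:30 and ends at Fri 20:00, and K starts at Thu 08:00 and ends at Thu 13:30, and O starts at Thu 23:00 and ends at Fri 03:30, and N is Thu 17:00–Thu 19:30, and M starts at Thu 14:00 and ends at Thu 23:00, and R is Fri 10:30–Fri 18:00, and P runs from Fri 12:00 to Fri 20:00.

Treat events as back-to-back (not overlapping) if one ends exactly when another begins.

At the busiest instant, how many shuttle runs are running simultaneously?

3

Walk through starts and ends in time order (an end at T is processed before a start at T):
Thu 08:00 start K → 1
Thu 13:30 end K → 0
Thu 14:00 start M → 1
Thu 17:00 start N → 2
Thu 19:30 end N → 1
Thu 19:30 start L → 2
Thu 23:00 end M → 1
Thu 23:00 start O → 2
Thu 23:30 end L → 1
Fri 03:30 end O → 0
Fri 10:30 start R → 1
Fri 12:00 start P → 2
Fri 15:30 start Q → 3
Fri 18:00 end R → 2
Fri 20:00 end P → 1
Fri 20:00 end Q → 0
Peak is 3, at Fri 15:30 (P, Q, R).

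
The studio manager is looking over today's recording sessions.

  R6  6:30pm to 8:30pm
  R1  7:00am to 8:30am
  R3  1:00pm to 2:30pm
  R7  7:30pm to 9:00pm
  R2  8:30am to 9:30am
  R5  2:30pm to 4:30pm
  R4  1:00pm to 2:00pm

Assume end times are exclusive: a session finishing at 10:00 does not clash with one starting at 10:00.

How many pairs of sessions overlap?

2

Sorted by start: R1, R2, R3, R4, R5, R6, R7.
R2 starts exactly when R1 ends (back-to-back, no overlap); R1 is clear from here.
R3 starts after R2 ends; R2 is clear from here.
R4 starts before R3 ends → R3 and R4 overlap.
R5 starts exactly when R3 ends (back-to-back, no overlap); R3 is clear from here.
R5 starts after R4 ends; R4 is clear from here.
R6 starts after R5 ends; R5 is clear from here.
R7 starts before R6 ends → R6 and R7 overlap.
Overlapping pairs: R3 & R4, R6 & R7 — 2 in total.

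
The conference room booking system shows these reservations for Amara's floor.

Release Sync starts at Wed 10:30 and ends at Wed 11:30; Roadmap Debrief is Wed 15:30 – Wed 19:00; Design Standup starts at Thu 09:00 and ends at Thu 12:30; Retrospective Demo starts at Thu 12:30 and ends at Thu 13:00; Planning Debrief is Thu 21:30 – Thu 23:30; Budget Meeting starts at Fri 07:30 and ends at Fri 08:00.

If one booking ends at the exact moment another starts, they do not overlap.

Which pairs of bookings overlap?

none

Sorted by start: Release Sync, Roadmap Debrief, Design Standup, Retrospective Demo, Planning Debrief, Budget Meeting.
Roadmap Debrief starts after Release Sync ends, so Release Sync has no further overlaps.
Design Standup starts after Roadmap Debrief ends, so Roadmap Debrief has no further overlaps.
Retrospective Demo starts exactly when Design Standup ends (back-to-back, no overlap), so Design Standup has no further overlaps.
Planning Debrief starts after Retrospective Demo ends, so Retrospective Demo has no further overlaps.
Budget Meeting starts after Planning Debrief ends.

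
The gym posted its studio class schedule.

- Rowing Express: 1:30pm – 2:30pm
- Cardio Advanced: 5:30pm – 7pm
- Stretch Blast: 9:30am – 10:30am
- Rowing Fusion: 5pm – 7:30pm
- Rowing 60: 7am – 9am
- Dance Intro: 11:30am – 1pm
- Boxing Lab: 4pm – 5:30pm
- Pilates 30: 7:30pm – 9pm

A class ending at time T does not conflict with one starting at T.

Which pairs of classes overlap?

Boxing Lab & Rowing Fusion, Cardio Advanced & Rowing Fusion

Two intervals overlap when each starts before the other ends.
Sorted by start: Rowing 60, Stretch Blast, Dance Intro, Rowing Express, Boxing Lab, Rowing Fusion, Cardio Advanced, Pilates 30.
Stretch Blast starts after Rowing 60 ends, so Rowing 60 has no further overlaps.
Dance Intro starts after Stretch Blast ends, so Stretch Blast has no further overlaps.
Rowing Express starts after Dance Intro ends, so Dance Intro has no further overlaps.
Boxing Lab starts after Rowing Express ends, so Rowing Express has no further overlaps.
Rowing Fusion starts before Boxing Lab ends → Boxing Lab and Rowing Fusion overlap.
Cardio Advanced starts exactly when Boxing Lab ends (back-to-back, no overlap), so Boxing Lab has no further overlaps.
Cardio Advanced starts before Rowing Fusion ends → Rowing Fusion and Cardio Advanced overlap.
Pilates 30 starts exactly when Rowing Fusion ends (back-to-back, no overlap).
Pilates 30 starts after Cardio Advanced ends.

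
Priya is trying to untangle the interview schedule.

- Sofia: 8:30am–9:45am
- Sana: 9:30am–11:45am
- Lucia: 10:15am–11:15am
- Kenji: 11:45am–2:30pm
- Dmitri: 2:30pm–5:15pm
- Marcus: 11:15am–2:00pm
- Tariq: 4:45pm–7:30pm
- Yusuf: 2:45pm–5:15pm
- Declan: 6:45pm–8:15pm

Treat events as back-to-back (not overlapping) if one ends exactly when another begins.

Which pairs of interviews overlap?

Sorted by start: Sofia, Sana, Lucia, Marcus, Kenji, Dmitri, Yusuf, Tariq, Declan.
Sana starts before Sofia ends → Sofia and Sana overlap.
Lucia starts after Sofia ends, so nothing later overlaps Sofia either.
Lucia starts before Sana ends → Sana and Lucia overlap.
Marcus starts before Sana ends → Sana and Marcus overlap.
Kenji starts exactly when Sana ends (back-to-back, no overlap), so nothing later overlaps Sana either.
Marcus starts exactly when Lucia ends (back-to-back, no overlap), so nothing later overlaps Lucia either.
Kenji starts before Marcus ends → Marcus and Kenji overlap.
Dmitri starts after Marcus ends, so nothing later overlaps Marcus either.
Dmitri starts exactly when Kenji ends (back-to-back, no overlap), so nothing later overlaps Kenji either.
Yusuf starts before Dmitri ends → Dmitri and Yusuf overlap.
Tariq starts before Dmitri ends → Dmitri and Tariq overlap.
Declan starts after Dmitri ends.
Tariq starts before Yusuf ends → Yusuf and Tariq overlap.
Declan starts after Yusuf ends.
Declan starts before Tariq ends → Tariq and Declan overlap.

Declan & Tariq, Dmitri & Tariq, Dmitri & Yusuf, Kenji & Marcus, Lucia & Sana, Marcus & Sana, Sana & Sofia, Tariq & Yusuf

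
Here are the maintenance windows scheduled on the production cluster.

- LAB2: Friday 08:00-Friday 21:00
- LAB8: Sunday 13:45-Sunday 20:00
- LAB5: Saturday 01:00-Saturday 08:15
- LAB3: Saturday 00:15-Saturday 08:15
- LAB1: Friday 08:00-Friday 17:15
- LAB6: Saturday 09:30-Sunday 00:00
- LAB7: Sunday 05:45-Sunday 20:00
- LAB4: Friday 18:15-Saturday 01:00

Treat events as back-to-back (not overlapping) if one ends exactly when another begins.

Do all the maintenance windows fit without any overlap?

No

Sorted by start: LAB1, LAB2, LAB4, LAB3, LAB5, LAB6, LAB7, LAB8.
LAB2 starts before LAB1 ends → LAB1 and LAB2 overlap.
That's a conflict, so the schedule is not conflict-free.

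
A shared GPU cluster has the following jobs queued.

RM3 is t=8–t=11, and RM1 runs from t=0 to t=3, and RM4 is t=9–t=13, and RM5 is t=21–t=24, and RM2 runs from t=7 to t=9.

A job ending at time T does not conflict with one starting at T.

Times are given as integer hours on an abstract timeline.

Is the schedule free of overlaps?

No

Check each pair: they overlap iff neither finishes before the other starts.
Sorted by start: RM1, RM2, RM3, RM4, RM5.
RM2 starts after RM1 ends — done with RM1.
RM3 starts before RM2 ends → RM2 and RM3 overlap.
That's a conflict, so the schedule is not conflict-free.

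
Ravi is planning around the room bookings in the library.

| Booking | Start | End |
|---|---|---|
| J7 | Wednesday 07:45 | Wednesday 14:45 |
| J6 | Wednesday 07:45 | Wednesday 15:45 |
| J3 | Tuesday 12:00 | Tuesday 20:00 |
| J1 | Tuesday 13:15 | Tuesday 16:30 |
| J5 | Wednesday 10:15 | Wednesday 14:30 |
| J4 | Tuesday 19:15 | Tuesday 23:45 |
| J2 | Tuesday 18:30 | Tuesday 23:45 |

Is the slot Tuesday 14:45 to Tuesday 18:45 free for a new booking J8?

J3: starts Tuesday 12:00 before J8 ends Tuesday 18:45, and ends Tuesday 20:00 after J8 starts Tuesday 14:45 → overlap.
J1: starts Tuesday 13:15 before J8 ends Tuesday 18:45, and ends Tuesday 16:30 after J8 starts Tuesday 14:45 → overlap.
J2: starts Tuesday 18:30 before J8 ends Tuesday 18:45, and ends Tuesday 23:45 after J8 starts Tuesday 14:45 → overlap.
J4: starts Tuesday 19:15 at or after J8 ends Tuesday 18:45 → clear.
J6: starts Wednesday 07:45 at or after J8 ends Tuesday 18:45 → clear.
J7: starts Wednesday 07:45 at or after J8 ends Tuesday 18:45 → clear.
J5: starts Wednesday 10:15 at or after J8 ends Tuesday 18:45 → clear.
J8 overlaps J1, J2, J3.

No — it overlaps J1, J2, J3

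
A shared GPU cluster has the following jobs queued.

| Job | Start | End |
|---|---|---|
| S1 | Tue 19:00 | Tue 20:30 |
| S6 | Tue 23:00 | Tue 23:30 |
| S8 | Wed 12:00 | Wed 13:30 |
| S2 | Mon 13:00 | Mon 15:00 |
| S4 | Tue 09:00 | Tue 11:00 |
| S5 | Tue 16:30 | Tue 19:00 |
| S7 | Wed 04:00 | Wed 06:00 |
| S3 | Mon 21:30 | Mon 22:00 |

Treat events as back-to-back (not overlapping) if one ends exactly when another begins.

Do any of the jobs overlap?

Sorted by start: S2, S3, S4, S5, S1, S6, S7, S8.
S3 starts after S2 ends, so nothing later overlaps S2 either.
S4 starts after S3 ends, so nothing later overlaps S3 either.
S5 starts after S4 ends, so nothing later overlaps S4 either.
S1 starts exactly when S5 ends (back-to-back, no overlap), so nothing later overlaps S5 either.
S6 starts after S1 ends, so nothing later overlaps S1 either.
S7 starts after S6 ends, so nothing later overlaps S6 either.
S8 starts after S7 ends.
Every pair is clear; the schedule has no overlaps.

No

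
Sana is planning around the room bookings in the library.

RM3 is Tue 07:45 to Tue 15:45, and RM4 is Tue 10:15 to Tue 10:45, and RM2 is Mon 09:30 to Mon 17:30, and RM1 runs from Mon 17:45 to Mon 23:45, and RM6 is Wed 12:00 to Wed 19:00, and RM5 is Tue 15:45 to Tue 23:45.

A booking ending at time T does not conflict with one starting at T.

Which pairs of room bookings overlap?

Sorted by start: RM2, RM1, RM3, RM4, RM5, RM6.
RM1 starts after RM2 ends; RM2 is clear from here.
RM3 starts after RM1 ends; RM1 is clear from here.
RM4 starts before RM3 ends → RM3 and RM4 overlap.
RM5 starts exactly when RM3 ends (back-to-back, no overlap); RM3 is clear from here.
RM5 starts after RM4 ends; RM4 is clear from here.
RM6 starts after RM5 ends.

RM3 & RM4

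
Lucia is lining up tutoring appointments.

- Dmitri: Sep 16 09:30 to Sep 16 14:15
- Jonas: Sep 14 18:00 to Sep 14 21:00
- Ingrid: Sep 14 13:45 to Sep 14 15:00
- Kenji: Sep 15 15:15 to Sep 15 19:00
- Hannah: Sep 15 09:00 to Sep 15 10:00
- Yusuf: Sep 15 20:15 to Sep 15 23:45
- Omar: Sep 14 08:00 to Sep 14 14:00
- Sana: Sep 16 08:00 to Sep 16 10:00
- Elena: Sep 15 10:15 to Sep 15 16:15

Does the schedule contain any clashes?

Yes

Sorted by start: Omar, Ingrid, Jonas, Hannah, Elena, Kenji, Yusuf, Sana, Dmitri.
Ingrid starts before Omar ends → Omar and Ingrid overlap.
That's a conflict, so the schedule is not conflict-free.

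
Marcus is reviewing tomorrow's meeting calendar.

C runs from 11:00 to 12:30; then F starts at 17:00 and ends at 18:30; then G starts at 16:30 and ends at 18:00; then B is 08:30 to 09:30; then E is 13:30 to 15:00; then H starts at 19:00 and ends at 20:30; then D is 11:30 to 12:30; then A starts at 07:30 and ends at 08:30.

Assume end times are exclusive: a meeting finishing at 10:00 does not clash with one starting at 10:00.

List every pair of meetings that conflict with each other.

C & D, F & G

Sorted by start: A, B, C, D, E, G, F, H.
B starts exactly when A ends (back-to-back, no overlap); A is clear from here.
C starts after B ends; B is clear from here.
D starts before C ends → C and D overlap.
E starts after C ends; C is clear from here.
E starts after D ends; D is clear from here.
G starts after E ends; E is clear from here.
F starts before G ends → G and F overlap.
H starts after G ends.
H starts after F ends.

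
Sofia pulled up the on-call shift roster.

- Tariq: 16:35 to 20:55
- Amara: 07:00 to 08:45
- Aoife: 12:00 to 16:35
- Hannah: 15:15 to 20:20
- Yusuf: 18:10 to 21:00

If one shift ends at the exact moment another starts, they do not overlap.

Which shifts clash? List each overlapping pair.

Aoife & Hannah, Hannah & Tariq, Hannah & Yusuf, Tariq & Yusuf

Two intervals overlap when each starts before the other ends.
Sorted by start: Amara, Aoife, Hannah, Tariq, Yusuf.
Aoife starts after Amara ends, so Amara has no further overlaps.
Hannah starts before Aoife ends → Aoife and Hannah overlap.
Tariq starts exactly when Aoife ends (back-to-back, no overlap), so Aoife has no further overlaps.
Tariq starts before Hannah ends → Hannah and Tariq overlap.
Yusuf starts before Hannah ends → Hannah and Yusuf overlap.
Yusuf starts before Tariq ends → Tariq and Yusuf overlap.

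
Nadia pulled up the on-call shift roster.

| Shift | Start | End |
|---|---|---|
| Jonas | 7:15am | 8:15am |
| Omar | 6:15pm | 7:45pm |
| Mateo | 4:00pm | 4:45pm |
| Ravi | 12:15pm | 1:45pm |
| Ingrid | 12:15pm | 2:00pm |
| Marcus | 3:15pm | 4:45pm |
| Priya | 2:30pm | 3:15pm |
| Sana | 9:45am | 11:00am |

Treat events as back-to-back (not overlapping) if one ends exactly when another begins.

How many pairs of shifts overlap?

2

Sorted by start: Jonas, Sana, Ingrid, Ravi, Priya, Marcus, Mateo, Omar.
Sana starts after Jonas ends; Jonas is clear from here.
Ingrid starts after Sana ends; Sana is clear from here.
Ravi starts before Ingrid ends → Ingrid and Ravi overlap.
Priya starts after Ingrid ends; Ingrid is clear from here.
Priya starts after Ravi ends; Ravi is clear from here.
Marcus starts exactly when Priya ends (back-to-back, no overlap); Priya is clear from here.
Mateo starts before Marcus ends → Marcus and Mateo overlap.
Omar starts after Marcus ends.
Omar starts after Mateo ends.
Overlapping pairs: Ingrid & Ravi, Marcus & Mateo — 2 in total.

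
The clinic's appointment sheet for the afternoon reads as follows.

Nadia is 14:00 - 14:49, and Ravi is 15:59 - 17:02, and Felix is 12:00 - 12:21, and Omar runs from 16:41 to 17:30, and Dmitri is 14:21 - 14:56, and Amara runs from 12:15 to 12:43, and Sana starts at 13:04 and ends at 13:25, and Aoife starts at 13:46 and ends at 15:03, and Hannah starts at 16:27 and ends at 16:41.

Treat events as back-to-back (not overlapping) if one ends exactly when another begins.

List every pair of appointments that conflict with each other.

Sorted by start: Felix, Amara, Sana, Aoife, Nadia, Dmitri, Ravi, Hannah, Omar.
Amara starts before Felix ends → Felix and Amara overlap.
Sana starts after Felix ends; Felix is clear from here.
Sana starts after Amara ends; Amara is clear from here.
Aoife starts after Sana ends; Sana is clear from here.
Nadia starts before Aoife ends → Aoife and Nadia overlap.
Dmitri starts before Aoife ends → Aoife and Dmitri overlap.
Ravi starts after Aoife ends; Aoife is clear from here.
Dmitri starts before Nadia ends → Nadia and Dmitri overlap.
Ravi starts after Nadia ends; Nadia is clear from here.
Ravi starts after Dmitri ends; Dmitri is clear from here.
Hannah starts before Ravi ends → Ravi and Hannah overlap.
Omar starts before Ravi ends → Ravi and Omar overlap.
Omar starts exactly when Hannah ends (back-to-back, no overlap).

Amara & Felix, Aoife & Dmitri, Aoife & Nadia, Dmitri & Nadia, Hannah & Ravi, Omar & Ravi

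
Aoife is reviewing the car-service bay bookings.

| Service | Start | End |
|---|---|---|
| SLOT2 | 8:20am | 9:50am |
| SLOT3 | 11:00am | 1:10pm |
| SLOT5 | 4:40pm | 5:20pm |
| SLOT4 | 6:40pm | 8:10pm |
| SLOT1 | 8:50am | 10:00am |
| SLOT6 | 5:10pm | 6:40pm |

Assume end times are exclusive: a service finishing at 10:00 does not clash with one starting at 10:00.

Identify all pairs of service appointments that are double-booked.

SLOT1 & SLOT2, SLOT5 & SLOT6

Sorted by start: SLOT2, SLOT1, SLOT3, SLOT5, SLOT6, SLOT4.
SLOT1 starts before SLOT2 ends → SLOT2 and SLOT1 overlap.
SLOT3 starts after SLOT2 ends, so SLOT2 has no further overlaps.
SLOT3 starts after SLOT1 ends, so SLOT1 has no further overlaps.
SLOT5 starts after SLOT3 ends, so SLOT3 has no further overlaps.
SLOT6 starts before SLOT5 ends → SLOT5 and SLOT6 overlap.
SLOT4 starts after SLOT5 ends.
SLOT4 starts exactly when SLOT6 ends (back-to-back, no overlap).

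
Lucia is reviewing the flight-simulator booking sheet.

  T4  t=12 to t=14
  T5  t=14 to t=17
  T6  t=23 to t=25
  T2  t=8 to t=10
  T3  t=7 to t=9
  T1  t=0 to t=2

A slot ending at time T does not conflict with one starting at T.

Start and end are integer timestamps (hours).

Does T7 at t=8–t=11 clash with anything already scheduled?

Yes — it overlaps T2, T3

T1: ends t=2 at or before T7 starts t=8 → clear.
T3: starts t=7 before T7 ends t=11, and ends t=9 after T7 starts t=8 → overlap.
T2: starts t=8 before T7 ends t=11, and ends t=10 after T7 starts t=8 → overlap.
T4: starts t=12 at or after T7 ends t=11 → clear.
T5: starts t=14 at or after T7 ends t=11 → clear.
T6: starts t=23 at or after T7 ends t=11 → clear.
T7 overlaps T2, T3.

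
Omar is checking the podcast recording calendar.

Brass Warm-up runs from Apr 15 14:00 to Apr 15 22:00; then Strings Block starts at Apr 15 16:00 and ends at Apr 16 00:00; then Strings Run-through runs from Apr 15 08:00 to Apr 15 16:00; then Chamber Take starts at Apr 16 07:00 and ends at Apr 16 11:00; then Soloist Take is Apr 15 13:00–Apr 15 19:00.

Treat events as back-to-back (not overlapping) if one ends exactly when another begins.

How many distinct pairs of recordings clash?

5

Sorted by start: Strings Run-through, Soloist Take, Brass Warm-up, Strings Block, Chamber Take.
Soloist Take starts before Strings Run-through ends → Strings Run-through and Soloist Take overlap.
Brass Warm-up starts before Strings Run-through ends → Strings Run-through and Brass Warm-up overlap.
Strings Block starts exactly when Strings Run-through ends (back-to-back, no overlap) — done with Strings Run-through.
Brass Warm-up starts before Soloist Take ends → Soloist Take and Brass Warm-up overlap.
Strings Block starts before Soloist Take ends → Soloist Take and Strings Block overlap.
Chamber Take starts after Soloist Take ends.
Strings Block starts before Brass Warm-up ends → Brass Warm-up and Strings Block overlap.
Chamber Take starts after Brass Warm-up ends.
Chamber Take starts after Strings Block ends.
Overlapping pairs: Brass Warm-up & Soloist Take, Brass Warm-up & Strings Block, Brass Warm-up & Strings Run-through, Soloist Take & Strings Block, Soloist Take & Strings Run-through — 5 in total.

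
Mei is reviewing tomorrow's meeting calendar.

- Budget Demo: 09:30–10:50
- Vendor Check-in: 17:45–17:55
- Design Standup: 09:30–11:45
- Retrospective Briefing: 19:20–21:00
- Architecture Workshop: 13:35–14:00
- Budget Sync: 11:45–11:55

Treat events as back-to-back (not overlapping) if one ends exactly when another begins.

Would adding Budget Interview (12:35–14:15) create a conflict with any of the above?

Design Standup: ends 11:45 at or before Budget Interview starts 12:35 → clear.
Budget Demo: ends 10:50 at or before Budget Interview starts 12:35 → clear.
Budget Sync: ends 11:55 at or before Budget Interview starts 12:35 → clear.
Architecture Workshop: starts 13:35 before Budget Interview ends 14:15, and ends 14:00 after Budget Interview starts 12:35 → overlap.
Vendor Check-in: starts 17:45 at or after Budget Interview ends 14:15 → clear.
Retrospective Briefing: starts 19:20 at or after Budget Interview ends 14:15 → clear.
Budget Interview overlaps Architecture Workshop.

Yes — it overlaps Architecture Workshop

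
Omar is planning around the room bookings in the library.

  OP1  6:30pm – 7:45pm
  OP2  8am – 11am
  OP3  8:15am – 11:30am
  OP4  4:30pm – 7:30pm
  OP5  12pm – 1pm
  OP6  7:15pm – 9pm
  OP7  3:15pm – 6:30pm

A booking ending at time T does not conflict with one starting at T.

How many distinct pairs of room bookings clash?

Two intervals overlap when each starts before the other ends.
Sorted by start: OP2, OP3, OP5, OP7, OP4, OP1, OP6.
OP3 starts before OP2 ends → OP2 and OP3 overlap.
OP5 starts after OP2 ends, so nothing later overlaps OP2 either.
OP5 starts after OP3 ends, so nothing later overlaps OP3 either.
OP7 starts after OP5 ends, so nothing later overlaps OP5 either.
OP4 starts before OP7 ends → OP7 and OP4 overlap.
OP1 starts exactly when OP7 ends (back-to-back, no overlap), so nothing later overlaps OP7 either.
OP1 starts before OP4 ends → OP4 and OP1 overlap.
OP6 starts before OP4 ends → OP4 and OP6 overlap.
OP6 starts before OP1 ends → OP1 and OP6 overlap.
Overlapping pairs: OP1 & OP4, OP1 & OP6, OP2 & OP3, OP4 & OP6, OP4 & OP7 — 5 in total.

5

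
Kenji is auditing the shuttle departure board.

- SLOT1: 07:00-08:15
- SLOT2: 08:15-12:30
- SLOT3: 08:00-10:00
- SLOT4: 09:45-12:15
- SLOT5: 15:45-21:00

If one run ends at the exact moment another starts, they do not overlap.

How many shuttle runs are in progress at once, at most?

3

Sweep the timeline, counting +1 at each start and −1 at each end (ends before starts at a tie):
07:00 start SLOT1 → 1
08:00 start SLOT3 → 2
08:15 end SLOT1 → 1
08:15 start SLOT2 → 2
09:45 start SLOT4 → 3
10:00 end SLOT3 → 2
12:15 end SLOT4 → 1
12:30 end SLOT2 → 0
15:45 start SLOT5 → 1
21:00 end SLOT5 → 0
Peak is 3, at 09:45 (SLOT2, SLOT3, SLOT4).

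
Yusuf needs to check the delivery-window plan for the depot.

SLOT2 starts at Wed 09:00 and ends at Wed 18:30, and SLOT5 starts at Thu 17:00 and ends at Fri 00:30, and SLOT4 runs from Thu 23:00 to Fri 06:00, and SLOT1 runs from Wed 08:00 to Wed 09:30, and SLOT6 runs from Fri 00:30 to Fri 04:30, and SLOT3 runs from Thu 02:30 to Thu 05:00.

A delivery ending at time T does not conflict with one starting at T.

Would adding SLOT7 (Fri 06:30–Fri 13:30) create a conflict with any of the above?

SLOT1: ends Wed 09:30 at or before SLOT7 starts Fri 06:30 → clear.
SLOT2: ends Wed 18:30 at or before SLOT7 starts Fri 06:30 → clear.
SLOT3: ends Thu 05:00 at or before SLOT7 starts Fri 06:30 → clear.
SLOT5: ends Fri 00:30 at or before SLOT7 starts Fri 06:30 → clear.
SLOT4: ends Fri 06:00 at or before SLOT7 starts Fri 06:30 → clear.
SLOT6: ends Fri 04:30 at or before SLOT7 starts Fri 06:30 → clear.

No — it doesn't clash with anything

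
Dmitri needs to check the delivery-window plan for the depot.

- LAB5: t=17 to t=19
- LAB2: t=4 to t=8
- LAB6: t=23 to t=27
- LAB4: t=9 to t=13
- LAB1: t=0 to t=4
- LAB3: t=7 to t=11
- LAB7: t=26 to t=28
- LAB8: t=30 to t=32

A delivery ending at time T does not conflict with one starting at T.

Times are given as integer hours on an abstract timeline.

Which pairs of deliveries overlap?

Check each pair: they overlap iff neither finishes before the other starts.
Sorted by start: LAB1, LAB2, LAB3, LAB4, LAB5, LAB6, LAB7, LAB8.
LAB2 starts exactly when LAB1 ends (back-to-back, no overlap), so LAB1 has no further overlaps.
LAB3 starts before LAB2 ends → LAB2 and LAB3 overlap.
LAB4 starts after LAB2 ends, so LAB2 has no further overlaps.
LAB4 starts before LAB3 ends → LAB3 and LAB4 overlap.
LAB5 starts after LAB3 ends, so LAB3 has no further overlaps.
LAB5 starts after LAB4 ends, so LAB4 has no further overlaps.
LAB6 starts after LAB5 ends, so LAB5 has no further overlaps.
LAB7 starts before LAB6 ends → LAB6 and LAB7 overlap.
LAB8 starts after LAB6 ends.
LAB8 starts after LAB7 ends.

LAB2 & LAB3, LAB3 & LAB4, LAB6 & LAB7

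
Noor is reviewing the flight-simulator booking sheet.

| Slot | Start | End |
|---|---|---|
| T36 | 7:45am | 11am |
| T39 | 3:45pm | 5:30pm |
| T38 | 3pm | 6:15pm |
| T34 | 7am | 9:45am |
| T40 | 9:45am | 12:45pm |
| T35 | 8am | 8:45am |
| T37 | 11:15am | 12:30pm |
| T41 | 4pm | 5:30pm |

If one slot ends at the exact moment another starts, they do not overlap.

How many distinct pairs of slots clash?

8

Two intervals overlap when each starts before the other ends.
Sorted by start: T34, T36, T35, T40, T37, T38, T39, T41.
T36 starts before T34 ends → T34 and T36 overlap.
T35 starts before T34 ends → T34 and T35 overlap.
T40 starts exactly when T34 ends (back-to-back, no overlap); T34 is clear from here.
T35 starts before T36 ends → T36 and T35 overlap.
T40 starts before T36 ends → T36 and T40 overlap.
T37 starts after T36 ends; T36 is clear from here.
T40 starts after T35 ends; T35 is clear from here.
T37 starts before T40 ends → T40 and T37 overlap.
T38 starts after T40 ends; T40 is clear from here.
T38 starts after T37 ends; T37 is clear from here.
T39 starts before T38 ends → T38 and T39 overlap.
T41 starts before T38 ends → T38 and T41 overlap.
T41 starts before T39 ends → T39 and T41 overlap.
Overlapping pairs: T34 & T35, T34 & T36, T35 & T36, T36 & T40, T37 & T40, T38 & T39, T38 & T41, T39 & T41 — 8 in total.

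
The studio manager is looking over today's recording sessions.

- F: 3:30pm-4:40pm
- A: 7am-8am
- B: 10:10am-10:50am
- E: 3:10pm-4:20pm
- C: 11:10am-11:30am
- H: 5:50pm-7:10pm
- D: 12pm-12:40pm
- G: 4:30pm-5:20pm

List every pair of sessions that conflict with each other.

E & F, F & G

Sorted by start: A, B, C, D, E, F, G, H.
B starts after A ends, so A has no further overlaps.
C starts after B ends, so B has no further overlaps.
D starts after C ends, so C has no further overlaps.
E starts after D ends, so D has no further overlaps.
F starts before E ends → E and F overlap.
G starts after E ends, so E has no further overlaps.
G starts before F ends → F and G overlap.
H starts after F ends.
H starts after G ends.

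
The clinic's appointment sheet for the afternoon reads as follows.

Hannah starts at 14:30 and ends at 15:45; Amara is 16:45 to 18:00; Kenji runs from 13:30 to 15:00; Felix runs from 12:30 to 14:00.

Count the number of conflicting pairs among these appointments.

Two intervals overlap when each starts before the other ends.
Sorted by start: Felix, Kenji, Hannah, Amara.
Kenji starts before Felix ends → Felix and Kenji overlap.
Hannah starts after Felix ends — done with Felix.
Hannah starts before Kenji ends → Kenji and Hannah overlap.
Amara starts after Kenji ends.
Amara starts after Hannah ends.
Overlapping pairs: Felix & Kenji, Hannah & Kenji — 2 in total.

2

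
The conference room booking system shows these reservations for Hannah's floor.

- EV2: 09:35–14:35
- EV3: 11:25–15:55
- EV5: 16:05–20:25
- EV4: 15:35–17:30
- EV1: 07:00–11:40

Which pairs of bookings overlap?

Sorted by start: EV1, EV2, EV3, EV4, EV5.
EV2 starts before EV1 ends → EV1 and EV2 overlap.
EV3 starts before EV1 ends → EV1 and EV3 overlap.
EV4 starts after EV1 ends, so EV1 has no further overlaps.
EV3 starts before EV2 ends → EV2 and EV3 overlap.
EV4 starts after EV2 ends, so EV2 has no further overlaps.
EV4 starts before EV3 ends → EV3 and EV4 overlap.
EV5 starts after EV3 ends.
EV5 starts before EV4 ends → EV4 and EV5 overlap.

EV1 & EV2, EV1 & EV3, EV2 & EV3, EV3 & EV4, EV4 & EV5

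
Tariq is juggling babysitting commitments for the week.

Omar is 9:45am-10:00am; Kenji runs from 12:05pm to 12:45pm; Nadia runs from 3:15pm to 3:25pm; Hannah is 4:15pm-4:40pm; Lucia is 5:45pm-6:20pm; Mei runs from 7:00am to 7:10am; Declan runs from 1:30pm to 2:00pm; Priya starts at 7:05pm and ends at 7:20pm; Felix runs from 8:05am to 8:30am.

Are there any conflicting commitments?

No

Two intervals overlap when each starts before the other ends.
Sorted by start: Mei, Felix, Omar, Kenji, Declan, Nadia, Hannah, Lucia, Priya.
Felix starts after Mei ends, so Mei has no further overlaps.
Omar starts after Felix ends, so Felix has no further overlaps.
Kenji starts after Omar ends, so Omar has no further overlaps.
Declan starts after Kenji ends, so Kenji has no further overlaps.
Nadia starts after Declan ends, so Declan has no further overlaps.
Hannah starts after Nadia ends, so Nadia has no further overlaps.
Lucia starts after Hannah ends, so Hannah has no further overlaps.
Priya starts after Lucia ends.
Every pair is clear; the schedule has no overlaps.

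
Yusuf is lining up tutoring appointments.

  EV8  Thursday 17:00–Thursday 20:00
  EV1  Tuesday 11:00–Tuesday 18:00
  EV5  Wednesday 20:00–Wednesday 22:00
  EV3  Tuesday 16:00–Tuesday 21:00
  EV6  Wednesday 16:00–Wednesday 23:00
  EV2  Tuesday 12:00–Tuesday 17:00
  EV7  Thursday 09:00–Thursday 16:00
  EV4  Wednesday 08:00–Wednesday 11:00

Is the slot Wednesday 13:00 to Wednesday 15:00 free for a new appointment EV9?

Yes — the slot is free

EV1: ends Tuesday 18:00 at or before EV9 starts Wednesday 13:00 → clear.
EV2: ends Tuesday 17:00 at or before EV9 starts Wednesday 13:00 → clear.
EV3: ends Tuesday 21:00 at or before EV9 starts Wednesday 13:00 → clear.
EV4: ends Wednesday 11:00 at or before EV9 starts Wednesday 13:00 → clear.
EV6: starts Wednesday 16:00 at or after EV9 ends Wednesday 15:00 → clear.
EV5: starts Wednesday 20:00 at or after EV9 ends Wednesday 15:00 → clear.
EV7: starts Thursday 09:00 at or after EV9 ends Wednesday 15:00 → clear.
EV8: starts Thursday 17:00 at or after EV9 ends Wednesday 15:00 → clear.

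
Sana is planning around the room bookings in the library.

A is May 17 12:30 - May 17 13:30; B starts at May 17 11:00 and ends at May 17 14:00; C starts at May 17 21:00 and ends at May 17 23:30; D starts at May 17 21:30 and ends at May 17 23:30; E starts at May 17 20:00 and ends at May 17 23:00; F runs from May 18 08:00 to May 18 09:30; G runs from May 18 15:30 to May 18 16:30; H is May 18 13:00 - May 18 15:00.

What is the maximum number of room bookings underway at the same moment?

3

Sort all start/end points and keep a running count:
May 17 11:00 start B → 1
May 17 12:30 start A → 2
May 17 13:30 end A → 1
May 17 14:00 end B → 0
May 17 20:00 start E → 1
May 17 21:00 start C → 2
May 17 21:30 start D → 3
May 17 23:00 end E → 2
May 17 23:30 end C → 1
May 17 23:30 end D → 0
May 18 08:00 start F → 1
May 18 09:30 end F → 0
May 18 13:00 start H → 1
May 18 15:00 end H → 0
May 18 15:30 start G → 1
May 18 16:30 end G → 0
Peak is 3, at May 17 21:30 (C, D, E).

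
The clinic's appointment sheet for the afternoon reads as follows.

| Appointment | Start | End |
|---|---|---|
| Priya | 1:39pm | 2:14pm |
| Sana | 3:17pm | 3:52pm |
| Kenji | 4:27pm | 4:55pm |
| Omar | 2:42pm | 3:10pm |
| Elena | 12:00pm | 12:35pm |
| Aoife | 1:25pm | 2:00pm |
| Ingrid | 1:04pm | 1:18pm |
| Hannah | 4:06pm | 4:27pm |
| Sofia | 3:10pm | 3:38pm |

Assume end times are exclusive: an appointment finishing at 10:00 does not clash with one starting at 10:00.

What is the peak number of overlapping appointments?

2

Sweep the timeline, counting +1 at each start and −1 at each end (ends before starts at a tie):
12:00pm start Elena → 1
12:35pm end Elena → 0
1:04pm start Ingrid → 1
1:18pm end Ingrid → 0
1:25pm start Aoife → 1
1:39pm start Priya → 2
2:00pm end Aoife → 1
2:14pm end Priya → 0
2:42pm start Omar → 1
3:10pm end Omar → 0
3:10pm start Sofia → 1
3:17pm start Sana → 2
3:38pm end Sofia → 1
3:52pm end Sana → 0
4:06pm start Hannah → 1
4:27pm end Hannah → 0
4:27pm start Kenji → 1
4:55pm end Kenji → 0
Peak is 2, at 1:39pm (Aoife, Priya).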